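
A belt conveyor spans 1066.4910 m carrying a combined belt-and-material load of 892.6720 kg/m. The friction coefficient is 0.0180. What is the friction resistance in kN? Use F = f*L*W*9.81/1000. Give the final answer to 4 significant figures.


F = 0.0180 * 1066.4910 * 892.6720 * 9.81 / 1000
F = 168.1 kN


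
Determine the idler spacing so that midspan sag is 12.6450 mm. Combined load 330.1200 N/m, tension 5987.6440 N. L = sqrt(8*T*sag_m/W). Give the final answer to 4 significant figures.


sag = 12.6450/1000 = 0.012645 m
L = sqrt(8 * 5987.6440 * 0.012645 / 330.1200)
L = 1.355 m


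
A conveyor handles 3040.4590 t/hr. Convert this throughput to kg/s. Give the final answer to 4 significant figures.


m_dot = 3040.4590 * 1000 / 3600
m_dot = 844.6 kg/s


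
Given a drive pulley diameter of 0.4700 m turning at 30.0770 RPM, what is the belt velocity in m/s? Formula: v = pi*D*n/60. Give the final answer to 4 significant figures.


v = pi * 0.4700 * 30.0770 / 60
v = 0.7402 m/s


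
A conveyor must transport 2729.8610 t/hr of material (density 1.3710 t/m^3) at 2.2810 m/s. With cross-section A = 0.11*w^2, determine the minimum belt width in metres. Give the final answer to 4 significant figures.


A_req = 2729.8610 / (2.2810 * 1.3710 * 3600) = 0.24248 m^2
w = sqrt(0.24248 / 0.11)
w = 1.485 m


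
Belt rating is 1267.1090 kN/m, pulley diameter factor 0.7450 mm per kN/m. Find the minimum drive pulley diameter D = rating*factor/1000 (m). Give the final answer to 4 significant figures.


D = 1267.1090 * 0.7450 / 1000
D = 0.9440 m


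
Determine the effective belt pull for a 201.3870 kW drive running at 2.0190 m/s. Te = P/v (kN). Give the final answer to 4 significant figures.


Te = P / v = 201.3870 / 2.0190
Te = 99.75 kN


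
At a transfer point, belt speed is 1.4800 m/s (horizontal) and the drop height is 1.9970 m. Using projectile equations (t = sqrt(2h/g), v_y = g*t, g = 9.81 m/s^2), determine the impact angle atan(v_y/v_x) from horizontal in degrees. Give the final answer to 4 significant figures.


t = sqrt(2*1.9970/9.81) = 0.638072 s
v_y = 9.81 * 0.638072 = 6.25949 m/s
angle = atan(6.25949 / 1.4800) = 76.70 deg


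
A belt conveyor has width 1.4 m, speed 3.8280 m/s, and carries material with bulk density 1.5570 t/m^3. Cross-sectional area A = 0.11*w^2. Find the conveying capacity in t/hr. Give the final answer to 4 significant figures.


A = 0.11 * 1.4^2 = 0.2156 m^2
C = 0.2156 * 3.8280 * 1.5570 * 3600
C = 4626 t/hr


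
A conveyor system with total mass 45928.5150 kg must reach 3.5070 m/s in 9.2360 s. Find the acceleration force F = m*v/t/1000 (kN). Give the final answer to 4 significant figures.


F = 45928.5150 * 3.5070 / 9.2360 / 1000
F = 17.44 kN


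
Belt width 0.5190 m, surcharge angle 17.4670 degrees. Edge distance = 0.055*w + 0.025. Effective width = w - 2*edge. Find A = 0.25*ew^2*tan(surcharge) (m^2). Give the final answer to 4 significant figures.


edge = 0.055*0.5190 + 0.025 = 0.053545 m
ew = 0.5190 - 2*0.053545 = 0.41191 m
A = 0.25 * 0.41191^2 * tan(17.4670 deg)
A = 0.01335 m^2


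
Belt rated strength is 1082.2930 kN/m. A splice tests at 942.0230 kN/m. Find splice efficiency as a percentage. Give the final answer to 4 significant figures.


Eff = 942.0230 / 1082.2930 * 100
Eff = 87.04 %


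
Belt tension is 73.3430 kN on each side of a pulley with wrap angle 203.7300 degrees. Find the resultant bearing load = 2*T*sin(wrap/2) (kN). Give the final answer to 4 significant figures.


F = 2 * 73.3430 * sin(203.7300/2 deg)
F = 143.6 kN


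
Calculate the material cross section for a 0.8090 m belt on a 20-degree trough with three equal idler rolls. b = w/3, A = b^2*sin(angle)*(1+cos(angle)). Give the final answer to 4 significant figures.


b = 0.8090/3 = 0.269667 m
A = 0.269667^2 * sin(20 deg) * (1 + cos(20 deg))
A = 0.04824 m^2


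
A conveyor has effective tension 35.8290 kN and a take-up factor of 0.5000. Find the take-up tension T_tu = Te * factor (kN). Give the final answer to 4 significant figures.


T_tu = 35.8290 * 0.5000
T_tu = 17.91 kN


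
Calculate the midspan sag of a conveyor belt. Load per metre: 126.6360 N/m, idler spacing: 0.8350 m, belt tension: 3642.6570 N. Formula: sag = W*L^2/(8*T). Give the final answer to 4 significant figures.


sag = 126.6360 * 0.8350^2 / (8 * 3642.6570)
sag = 0.003030 m


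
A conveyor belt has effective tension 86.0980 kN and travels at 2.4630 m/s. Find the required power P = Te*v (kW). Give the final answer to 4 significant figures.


P = Te * v = 86.0980 * 2.4630
P = 212.1 kW


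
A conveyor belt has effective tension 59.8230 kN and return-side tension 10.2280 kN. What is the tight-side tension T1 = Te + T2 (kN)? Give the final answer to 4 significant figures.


T1 = Te + T2 = 59.8230 + 10.2280
T1 = 70.05 kN


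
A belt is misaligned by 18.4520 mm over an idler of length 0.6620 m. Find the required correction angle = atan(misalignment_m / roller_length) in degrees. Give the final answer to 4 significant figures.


misalign_m = 18.4520 / 1000 = 0.018452 m
angle = atan(0.018452 / 0.6620)
angle = 1.597 deg


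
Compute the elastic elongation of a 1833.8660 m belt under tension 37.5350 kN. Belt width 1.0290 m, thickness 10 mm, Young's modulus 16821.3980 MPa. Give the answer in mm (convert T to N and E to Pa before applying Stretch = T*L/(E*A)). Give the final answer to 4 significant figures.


A = 1.0290 * 0.01 = 0.01029 m^2
Stretch = 37.5350*1000 * 1833.8660 / (16821.3980e6 * 0.01029) * 1000
Stretch = 397.7 mm


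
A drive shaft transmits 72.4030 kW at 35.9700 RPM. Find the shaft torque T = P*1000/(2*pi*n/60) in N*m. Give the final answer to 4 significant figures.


omega = 2*pi*35.9700/60 = 3.76677 rad/s
T = 72.4030*1000 / 3.76677
T = 19220 N*m


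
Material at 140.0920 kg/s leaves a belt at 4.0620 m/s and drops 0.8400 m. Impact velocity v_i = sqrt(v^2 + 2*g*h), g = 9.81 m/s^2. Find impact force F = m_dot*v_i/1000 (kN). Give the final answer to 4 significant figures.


v_i = sqrt(4.0620^2 + 2*9.81*0.8400) = 5.74288 m/s
F = 140.0920 * 5.74288 / 1000
F = 0.8045 kN


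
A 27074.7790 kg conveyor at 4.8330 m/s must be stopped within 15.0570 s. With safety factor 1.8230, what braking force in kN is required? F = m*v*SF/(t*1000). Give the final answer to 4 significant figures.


F = 27074.7790 * 4.8330 / 15.0570 * 1.8230 / 1000
F = 15.84 kN


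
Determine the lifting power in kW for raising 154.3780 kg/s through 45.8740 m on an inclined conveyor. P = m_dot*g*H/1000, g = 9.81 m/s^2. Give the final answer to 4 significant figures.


P = 154.3780 * 9.81 * 45.8740 / 1000
P = 69.47 kW


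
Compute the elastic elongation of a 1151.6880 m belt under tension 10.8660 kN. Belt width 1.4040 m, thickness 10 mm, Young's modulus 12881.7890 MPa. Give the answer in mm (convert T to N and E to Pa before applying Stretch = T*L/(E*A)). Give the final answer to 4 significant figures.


A = 1.4040 * 0.01 = 0.01404 m^2
Stretch = 10.8660*1000 * 1151.6880 / (12881.7890e6 * 0.01404) * 1000
Stretch = 69.19 mm


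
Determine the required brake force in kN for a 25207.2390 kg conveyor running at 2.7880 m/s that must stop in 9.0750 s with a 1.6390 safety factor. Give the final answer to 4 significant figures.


F = 25207.2390 * 2.7880 / 9.0750 * 1.6390 / 1000
F = 12.69 kN


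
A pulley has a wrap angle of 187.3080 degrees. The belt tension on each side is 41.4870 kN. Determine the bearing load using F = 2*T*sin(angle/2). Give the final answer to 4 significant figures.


F = 2 * 41.4870 * sin(187.3080/2 deg)
F = 82.81 kN


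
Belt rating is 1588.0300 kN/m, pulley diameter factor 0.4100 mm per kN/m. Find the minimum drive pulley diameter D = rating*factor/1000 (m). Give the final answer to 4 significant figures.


D = 1588.0300 * 0.4100 / 1000
D = 0.6511 m


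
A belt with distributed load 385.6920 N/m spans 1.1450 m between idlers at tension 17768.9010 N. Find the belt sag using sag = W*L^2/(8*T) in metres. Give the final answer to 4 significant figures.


sag = 385.6920 * 1.1450^2 / (8 * 17768.9010)
sag = 0.003557 m


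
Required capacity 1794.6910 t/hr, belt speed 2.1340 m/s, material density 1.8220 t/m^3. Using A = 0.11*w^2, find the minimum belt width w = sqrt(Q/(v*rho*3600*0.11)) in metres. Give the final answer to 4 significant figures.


A_req = 1794.6910 / (2.1340 * 1.8220 * 3600) = 0.128217 m^2
w = sqrt(0.128217 / 0.11)
w = 1.080 m


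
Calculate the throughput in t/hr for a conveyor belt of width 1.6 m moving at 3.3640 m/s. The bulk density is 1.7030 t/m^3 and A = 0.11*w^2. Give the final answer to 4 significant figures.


A = 0.11 * 1.6^2 = 0.2816 m^2
C = 0.2816 * 3.3640 * 1.7030 * 3600
C = 5808 t/hr


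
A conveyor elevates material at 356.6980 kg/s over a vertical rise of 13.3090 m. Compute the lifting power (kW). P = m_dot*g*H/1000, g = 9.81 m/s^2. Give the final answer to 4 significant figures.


P = 356.6980 * 9.81 * 13.3090 / 1000
P = 46.57 kW


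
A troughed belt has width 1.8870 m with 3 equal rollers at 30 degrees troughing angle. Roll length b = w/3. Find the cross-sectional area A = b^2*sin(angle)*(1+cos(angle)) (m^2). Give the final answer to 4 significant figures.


b = 1.8870/3 = 0.629 m
A = 0.629^2 * sin(30 deg) * (1 + cos(30 deg))
A = 0.3691 m^2


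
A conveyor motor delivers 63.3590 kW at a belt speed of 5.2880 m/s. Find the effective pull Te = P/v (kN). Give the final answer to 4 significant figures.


Te = P / v = 63.3590 / 5.2880
Te = 11.98 kN


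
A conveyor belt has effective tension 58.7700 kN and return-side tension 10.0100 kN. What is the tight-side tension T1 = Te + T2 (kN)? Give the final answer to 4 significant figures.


T1 = Te + T2 = 58.7700 + 10.0100
T1 = 68.78 kN


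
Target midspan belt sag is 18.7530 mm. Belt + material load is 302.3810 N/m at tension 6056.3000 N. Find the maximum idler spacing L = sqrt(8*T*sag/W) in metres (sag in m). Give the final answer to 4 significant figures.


sag = 18.7530/1000 = 0.018753 m
L = sqrt(8 * 6056.3000 * 0.018753 / 302.3810)
L = 1.733 m


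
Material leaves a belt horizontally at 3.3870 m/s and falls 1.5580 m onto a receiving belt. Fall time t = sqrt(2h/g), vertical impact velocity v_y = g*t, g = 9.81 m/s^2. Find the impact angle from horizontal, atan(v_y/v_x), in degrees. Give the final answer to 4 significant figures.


t = sqrt(2*1.5580/9.81) = 0.563591 s
v_y = 9.81 * 0.563591 = 5.52883 m/s
angle = atan(5.52883 / 3.3870) = 58.51 deg


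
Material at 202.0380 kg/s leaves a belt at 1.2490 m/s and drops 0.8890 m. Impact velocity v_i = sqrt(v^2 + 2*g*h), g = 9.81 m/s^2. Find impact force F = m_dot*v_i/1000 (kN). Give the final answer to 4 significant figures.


v_i = sqrt(1.2490^2 + 2*9.81*0.8890) = 4.35915 m/s
F = 202.0380 * 4.35915 / 1000
F = 0.8807 kN


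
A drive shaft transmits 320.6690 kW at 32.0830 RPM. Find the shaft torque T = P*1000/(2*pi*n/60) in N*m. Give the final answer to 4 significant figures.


omega = 2*pi*32.0830/60 = 3.35972 rad/s
T = 320.6690*1000 / 3.35972
T = 95450 N*m


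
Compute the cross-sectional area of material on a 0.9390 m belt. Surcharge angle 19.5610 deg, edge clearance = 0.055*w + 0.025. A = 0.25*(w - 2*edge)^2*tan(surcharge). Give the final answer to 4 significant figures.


edge = 0.055*0.9390 + 0.025 = 0.076645 m
ew = 0.9390 - 2*0.076645 = 0.78571 m
A = 0.25 * 0.78571^2 * tan(19.5610 deg)
A = 0.05484 m^2


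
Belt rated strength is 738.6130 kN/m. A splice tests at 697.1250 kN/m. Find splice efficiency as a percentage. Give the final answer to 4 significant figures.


Eff = 697.1250 / 738.6130 * 100
Eff = 94.38 %


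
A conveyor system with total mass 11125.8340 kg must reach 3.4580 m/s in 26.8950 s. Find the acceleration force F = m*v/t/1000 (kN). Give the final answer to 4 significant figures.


F = 11125.8340 * 3.4580 / 26.8950 / 1000
F = 1.430 kN


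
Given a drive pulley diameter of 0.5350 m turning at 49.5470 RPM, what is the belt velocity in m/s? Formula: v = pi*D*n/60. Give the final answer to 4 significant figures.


v = pi * 0.5350 * 49.5470 / 60
v = 1.388 m/s


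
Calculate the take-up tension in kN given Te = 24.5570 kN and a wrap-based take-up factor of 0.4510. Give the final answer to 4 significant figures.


T_tu = 24.5570 * 0.4510
T_tu = 11.08 kN


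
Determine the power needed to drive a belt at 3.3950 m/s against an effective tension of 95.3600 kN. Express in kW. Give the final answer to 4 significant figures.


P = Te * v = 95.3600 * 3.3950
P = 323.7 kW


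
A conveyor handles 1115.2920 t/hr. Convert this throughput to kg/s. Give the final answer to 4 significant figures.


m_dot = 1115.2920 * 1000 / 3600
m_dot = 309.8 kg/s


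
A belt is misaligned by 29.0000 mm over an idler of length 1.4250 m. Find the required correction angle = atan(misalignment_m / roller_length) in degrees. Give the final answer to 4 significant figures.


misalign_m = 29.0000 / 1000 = 0.029000 m
angle = atan(0.029000 / 1.4250)
angle = 1.166 deg


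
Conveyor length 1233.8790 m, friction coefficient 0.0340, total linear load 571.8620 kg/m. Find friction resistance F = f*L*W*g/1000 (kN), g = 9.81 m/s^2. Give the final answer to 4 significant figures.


F = 0.0340 * 1233.8790 * 571.8620 * 9.81 / 1000
F = 235.3 kN


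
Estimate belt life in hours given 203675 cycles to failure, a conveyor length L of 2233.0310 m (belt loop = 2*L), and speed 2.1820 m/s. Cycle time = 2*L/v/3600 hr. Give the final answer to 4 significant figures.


cycle_time = 2 * 2233.0310 / 2.1820 / 3600 = 0.568548 hr
life = 203675 * 0.568548 = 115800 hours


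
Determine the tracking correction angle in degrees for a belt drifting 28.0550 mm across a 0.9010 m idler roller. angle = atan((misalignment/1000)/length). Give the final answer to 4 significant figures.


misalign_m = 28.0550 / 1000 = 0.028055 m
angle = atan(0.028055 / 0.9010)
angle = 1.783 deg


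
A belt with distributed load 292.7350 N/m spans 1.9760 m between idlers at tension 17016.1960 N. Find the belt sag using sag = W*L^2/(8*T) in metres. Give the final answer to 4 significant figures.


sag = 292.7350 * 1.9760^2 / (8 * 17016.1960)
sag = 0.008396 m


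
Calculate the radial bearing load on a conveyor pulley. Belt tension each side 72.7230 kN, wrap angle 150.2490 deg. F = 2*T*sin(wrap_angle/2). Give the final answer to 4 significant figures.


F = 2 * 72.7230 * sin(150.2490/2 deg)
F = 140.6 kN


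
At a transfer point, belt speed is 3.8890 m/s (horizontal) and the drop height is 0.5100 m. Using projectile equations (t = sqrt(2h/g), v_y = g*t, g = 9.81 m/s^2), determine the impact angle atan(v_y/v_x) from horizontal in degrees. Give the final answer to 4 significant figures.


t = sqrt(2*0.5100/9.81) = 0.322452 s
v_y = 9.81 * 0.322452 = 3.16325 m/s
angle = atan(3.16325 / 3.8890) = 39.12 deg


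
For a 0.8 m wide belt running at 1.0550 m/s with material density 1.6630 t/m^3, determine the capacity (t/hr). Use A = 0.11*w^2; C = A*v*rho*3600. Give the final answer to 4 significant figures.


A = 0.11 * 0.8^2 = 0.0704 m^2
C = 0.0704 * 1.0550 * 1.6630 * 3600
C = 444.7 t/hr


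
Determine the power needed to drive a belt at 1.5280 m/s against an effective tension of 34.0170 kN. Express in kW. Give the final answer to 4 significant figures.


P = Te * v = 34.0170 * 1.5280
P = 51.98 kW


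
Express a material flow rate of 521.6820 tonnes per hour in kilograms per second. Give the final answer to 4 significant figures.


m_dot = 521.6820 * 1000 / 3600
m_dot = 144.9 kg/s


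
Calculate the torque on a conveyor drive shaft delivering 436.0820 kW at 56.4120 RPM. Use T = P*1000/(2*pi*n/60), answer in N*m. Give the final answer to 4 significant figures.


omega = 2*pi*56.4120/60 = 5.90745 rad/s
T = 436.0820*1000 / 5.90745
T = 73820 N*m


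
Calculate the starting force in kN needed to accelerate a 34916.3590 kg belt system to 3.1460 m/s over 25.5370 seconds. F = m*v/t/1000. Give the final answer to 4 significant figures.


F = 34916.3590 * 3.1460 / 25.5370 / 1000
F = 4.301 kN


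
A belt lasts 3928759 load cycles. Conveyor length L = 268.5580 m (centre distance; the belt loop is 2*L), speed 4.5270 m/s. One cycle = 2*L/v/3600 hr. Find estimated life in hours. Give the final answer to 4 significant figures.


cycle_time = 2 * 268.5580 / 4.5270 / 3600 = 0.0329576 hr
life = 3928759 * 0.0329576 = 129500 hours


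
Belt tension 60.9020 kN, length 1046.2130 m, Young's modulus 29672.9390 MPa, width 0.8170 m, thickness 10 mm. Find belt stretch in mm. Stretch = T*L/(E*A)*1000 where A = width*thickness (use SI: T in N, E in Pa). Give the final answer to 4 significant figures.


A = 0.8170 * 0.01 = 0.00817 m^2
Stretch = 60.9020*1000 * 1046.2130 / (29672.9390e6 * 0.00817) * 1000
Stretch = 262.8 mm


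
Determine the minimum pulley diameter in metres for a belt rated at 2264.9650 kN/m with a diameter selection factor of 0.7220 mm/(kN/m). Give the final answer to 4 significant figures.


D = 2264.9650 * 0.7220 / 1000
D = 1.635 m


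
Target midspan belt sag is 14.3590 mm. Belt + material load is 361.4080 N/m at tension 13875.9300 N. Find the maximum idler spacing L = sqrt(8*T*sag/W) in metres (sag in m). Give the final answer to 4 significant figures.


sag = 14.3590/1000 = 0.014359 m
L = sqrt(8 * 13875.9300 * 0.014359 / 361.4080)
L = 2.100 m


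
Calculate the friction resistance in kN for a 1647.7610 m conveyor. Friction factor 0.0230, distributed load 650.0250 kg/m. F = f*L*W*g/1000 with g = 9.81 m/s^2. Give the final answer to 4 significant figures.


F = 0.0230 * 1647.7610 * 650.0250 * 9.81 / 1000
F = 241.7 kN


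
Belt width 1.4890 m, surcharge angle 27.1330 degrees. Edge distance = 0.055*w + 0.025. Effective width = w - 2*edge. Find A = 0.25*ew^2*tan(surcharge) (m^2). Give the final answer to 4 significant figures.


edge = 0.055*1.4890 + 0.025 = 0.106895 m
ew = 1.4890 - 2*0.106895 = 1.27521 m
A = 0.25 * 1.27521^2 * tan(27.1330 deg)
A = 0.2083 m^2


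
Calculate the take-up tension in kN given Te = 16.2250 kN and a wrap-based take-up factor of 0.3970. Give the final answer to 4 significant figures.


T_tu = 16.2250 * 0.3970
T_tu = 6.441 kN


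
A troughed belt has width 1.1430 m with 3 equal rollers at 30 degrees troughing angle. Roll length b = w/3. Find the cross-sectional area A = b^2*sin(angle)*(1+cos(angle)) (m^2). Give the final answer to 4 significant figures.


b = 1.1430/3 = 0.381 m
A = 0.381^2 * sin(30 deg) * (1 + cos(30 deg))
A = 0.1354 m^2


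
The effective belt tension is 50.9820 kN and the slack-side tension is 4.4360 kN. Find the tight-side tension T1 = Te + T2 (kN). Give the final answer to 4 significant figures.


T1 = Te + T2 = 50.9820 + 4.4360
T1 = 55.42 kN


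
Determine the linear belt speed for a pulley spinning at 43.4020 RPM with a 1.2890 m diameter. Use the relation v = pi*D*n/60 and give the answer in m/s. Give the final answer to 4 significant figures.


v = pi * 1.2890 * 43.4020 / 60
v = 2.929 m/s


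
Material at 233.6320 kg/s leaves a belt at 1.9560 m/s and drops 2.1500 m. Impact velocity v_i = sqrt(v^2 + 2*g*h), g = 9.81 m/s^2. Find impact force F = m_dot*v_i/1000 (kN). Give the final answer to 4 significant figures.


v_i = sqrt(1.9560^2 + 2*9.81*2.1500) = 6.78299 m/s
F = 233.6320 * 6.78299 / 1000
F = 1.585 kN


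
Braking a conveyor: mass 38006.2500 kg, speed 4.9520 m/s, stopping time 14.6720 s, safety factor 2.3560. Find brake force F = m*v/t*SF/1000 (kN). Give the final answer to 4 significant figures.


F = 38006.2500 * 4.9520 / 14.6720 * 2.3560 / 1000
F = 30.22 kN


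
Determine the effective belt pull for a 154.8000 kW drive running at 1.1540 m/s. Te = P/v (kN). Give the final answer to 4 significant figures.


Te = P / v = 154.8000 / 1.1540
Te = 134.1 kN


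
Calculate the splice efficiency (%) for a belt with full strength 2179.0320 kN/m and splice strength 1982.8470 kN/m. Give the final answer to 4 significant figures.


Eff = 1982.8470 / 2179.0320 * 100
Eff = 91.00 %


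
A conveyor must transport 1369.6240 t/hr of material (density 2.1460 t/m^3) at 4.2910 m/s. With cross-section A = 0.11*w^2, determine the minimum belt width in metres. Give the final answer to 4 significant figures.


A_req = 1369.6240 / (4.2910 * 2.1460 * 3600) = 0.0413153 m^2
w = sqrt(0.0413153 / 0.11)
w = 0.6129 m


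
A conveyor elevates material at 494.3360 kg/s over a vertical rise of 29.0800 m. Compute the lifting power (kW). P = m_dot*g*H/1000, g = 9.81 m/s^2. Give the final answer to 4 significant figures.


P = 494.3360 * 9.81 * 29.0800 / 1000
P = 141.0 kW


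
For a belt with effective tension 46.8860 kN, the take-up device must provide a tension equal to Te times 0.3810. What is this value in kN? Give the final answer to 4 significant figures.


T_tu = 46.8860 * 0.3810
T_tu = 17.86 kN


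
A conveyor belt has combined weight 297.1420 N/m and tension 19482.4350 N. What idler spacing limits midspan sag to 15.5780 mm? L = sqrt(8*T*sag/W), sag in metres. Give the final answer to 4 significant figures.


sag = 15.5780/1000 = 0.015578 m
L = sqrt(8 * 19482.4350 * 0.015578 / 297.1420)
L = 2.859 m


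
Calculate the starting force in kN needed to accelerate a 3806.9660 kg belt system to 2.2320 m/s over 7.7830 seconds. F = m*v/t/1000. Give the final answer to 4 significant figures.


F = 3806.9660 * 2.2320 / 7.7830 / 1000
F = 1.092 kN


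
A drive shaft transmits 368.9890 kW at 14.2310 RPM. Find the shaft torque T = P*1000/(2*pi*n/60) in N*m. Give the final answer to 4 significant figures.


omega = 2*pi*14.2310/60 = 1.49027 rad/s
T = 368.9890*1000 / 1.49027
T = 247600 N*m


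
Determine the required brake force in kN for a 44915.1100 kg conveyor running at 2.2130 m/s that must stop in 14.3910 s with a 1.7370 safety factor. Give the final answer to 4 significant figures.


F = 44915.1100 * 2.2130 / 14.3910 * 1.7370 / 1000
F = 12.00 kN


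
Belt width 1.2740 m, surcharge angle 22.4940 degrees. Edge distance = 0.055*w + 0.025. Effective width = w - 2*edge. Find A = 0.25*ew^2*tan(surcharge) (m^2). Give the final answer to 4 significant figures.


edge = 0.055*1.2740 + 0.025 = 0.09507 m
ew = 1.2740 - 2*0.09507 = 1.08386 m
A = 0.25 * 1.08386^2 * tan(22.4940 deg)
A = 0.1216 m^2


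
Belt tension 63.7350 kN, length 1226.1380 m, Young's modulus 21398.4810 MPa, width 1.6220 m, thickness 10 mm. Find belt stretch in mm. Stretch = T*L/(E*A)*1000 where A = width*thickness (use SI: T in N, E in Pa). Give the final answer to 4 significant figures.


A = 1.6220 * 0.01 = 0.01622 m^2
Stretch = 63.7350*1000 * 1226.1380 / (21398.4810e6 * 0.01622) * 1000
Stretch = 225.2 mm


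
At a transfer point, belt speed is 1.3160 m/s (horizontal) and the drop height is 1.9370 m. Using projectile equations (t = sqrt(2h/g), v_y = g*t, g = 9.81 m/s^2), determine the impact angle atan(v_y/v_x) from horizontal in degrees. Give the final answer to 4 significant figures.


t = sqrt(2*1.9370/9.81) = 0.628413 s
v_y = 9.81 * 0.628413 = 6.16473 m/s
angle = atan(6.16473 / 1.3160) = 77.95 deg


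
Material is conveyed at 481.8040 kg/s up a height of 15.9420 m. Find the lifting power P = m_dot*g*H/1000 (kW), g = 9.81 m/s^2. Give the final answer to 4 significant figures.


P = 481.8040 * 9.81 * 15.9420 / 1000
P = 75.35 kW


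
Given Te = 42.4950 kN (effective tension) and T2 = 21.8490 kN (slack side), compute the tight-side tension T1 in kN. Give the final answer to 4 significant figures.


T1 = Te + T2 = 42.4950 + 21.8490
T1 = 64.34 kN


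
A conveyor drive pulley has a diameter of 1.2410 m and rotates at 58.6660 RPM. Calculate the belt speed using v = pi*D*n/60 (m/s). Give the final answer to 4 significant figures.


v = pi * 1.2410 * 58.6660 / 60
v = 3.812 m/s


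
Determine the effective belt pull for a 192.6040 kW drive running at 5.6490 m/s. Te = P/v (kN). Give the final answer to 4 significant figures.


Te = P / v = 192.6040 / 5.6490
Te = 34.10 kN


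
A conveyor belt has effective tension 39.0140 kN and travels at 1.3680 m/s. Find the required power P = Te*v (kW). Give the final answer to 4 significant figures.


P = Te * v = 39.0140 * 1.3680
P = 53.37 kW


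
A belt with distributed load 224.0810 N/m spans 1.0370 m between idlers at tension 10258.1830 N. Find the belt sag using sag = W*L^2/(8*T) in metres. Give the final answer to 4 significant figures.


sag = 224.0810 * 1.0370^2 / (8 * 10258.1830)
sag = 0.002936 m


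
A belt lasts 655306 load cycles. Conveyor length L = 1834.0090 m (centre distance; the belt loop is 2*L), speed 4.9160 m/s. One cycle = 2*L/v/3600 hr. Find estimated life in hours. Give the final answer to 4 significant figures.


cycle_time = 2 * 1834.0090 / 4.9160 / 3600 = 0.207261 hr
life = 655306 * 0.207261 = 135800 hours


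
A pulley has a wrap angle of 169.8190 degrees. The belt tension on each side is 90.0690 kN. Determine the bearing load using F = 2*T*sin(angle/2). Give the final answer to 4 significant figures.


F = 2 * 90.0690 * sin(169.8190/2 deg)
F = 179.4 kN


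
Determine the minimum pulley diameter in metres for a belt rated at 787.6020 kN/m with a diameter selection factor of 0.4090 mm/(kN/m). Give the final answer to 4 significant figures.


D = 787.6020 * 0.4090 / 1000
D = 0.3221 m


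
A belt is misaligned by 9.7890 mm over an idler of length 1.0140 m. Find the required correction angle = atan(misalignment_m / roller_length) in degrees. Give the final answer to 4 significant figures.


misalign_m = 9.7890 / 1000 = 0.009789 m
angle = atan(0.009789 / 1.0140)
angle = 0.5531 deg


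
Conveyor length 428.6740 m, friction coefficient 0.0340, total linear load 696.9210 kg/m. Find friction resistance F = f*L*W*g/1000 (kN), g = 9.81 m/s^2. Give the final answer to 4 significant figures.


F = 0.0340 * 428.6740 * 696.9210 * 9.81 / 1000
F = 99.65 kN


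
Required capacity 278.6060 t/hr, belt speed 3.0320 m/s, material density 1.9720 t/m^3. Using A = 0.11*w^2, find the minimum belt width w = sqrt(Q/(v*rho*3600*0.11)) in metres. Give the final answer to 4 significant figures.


A_req = 278.6060 / (3.0320 * 1.9720 * 3600) = 0.0129435 m^2
w = sqrt(0.0129435 / 0.11)
w = 0.3430 m


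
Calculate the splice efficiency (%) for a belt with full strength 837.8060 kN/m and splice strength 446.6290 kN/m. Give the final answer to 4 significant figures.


Eff = 446.6290 / 837.8060 * 100
Eff = 53.31 %


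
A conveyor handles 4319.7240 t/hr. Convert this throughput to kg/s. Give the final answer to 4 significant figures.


m_dot = 4319.7240 * 1000 / 3600
m_dot = 1200 kg/s


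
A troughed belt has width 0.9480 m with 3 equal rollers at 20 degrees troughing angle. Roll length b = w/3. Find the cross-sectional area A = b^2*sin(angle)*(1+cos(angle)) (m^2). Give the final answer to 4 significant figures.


b = 0.9480/3 = 0.316 m
A = 0.316^2 * sin(20 deg) * (1 + cos(20 deg))
A = 0.06625 m^2


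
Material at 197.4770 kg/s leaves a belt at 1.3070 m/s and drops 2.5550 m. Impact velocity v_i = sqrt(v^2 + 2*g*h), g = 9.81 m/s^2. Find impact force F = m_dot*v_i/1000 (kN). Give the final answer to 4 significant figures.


v_i = sqrt(1.3070^2 + 2*9.81*2.5550) = 7.19982 m/s
F = 197.4770 * 7.19982 / 1000
F = 1.422 kN


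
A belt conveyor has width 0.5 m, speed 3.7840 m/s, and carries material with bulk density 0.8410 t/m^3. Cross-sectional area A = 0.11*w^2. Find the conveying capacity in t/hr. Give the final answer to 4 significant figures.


A = 0.11 * 0.5^2 = 0.0275 m^2
C = 0.0275 * 3.7840 * 0.8410 * 3600
C = 315.1 t/hr


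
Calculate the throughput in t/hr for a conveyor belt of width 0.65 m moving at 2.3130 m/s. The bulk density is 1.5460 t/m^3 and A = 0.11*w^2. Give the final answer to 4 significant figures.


A = 0.11 * 0.65^2 = 0.046475 m^2
C = 0.046475 * 2.3130 * 1.5460 * 3600
C = 598.3 t/hr


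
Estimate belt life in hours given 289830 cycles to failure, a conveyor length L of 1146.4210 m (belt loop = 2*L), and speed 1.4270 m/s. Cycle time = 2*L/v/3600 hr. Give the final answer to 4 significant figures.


cycle_time = 2 * 1146.4210 / 1.4270 / 3600 = 0.446321 hr
life = 289830 * 0.446321 = 129400 hours


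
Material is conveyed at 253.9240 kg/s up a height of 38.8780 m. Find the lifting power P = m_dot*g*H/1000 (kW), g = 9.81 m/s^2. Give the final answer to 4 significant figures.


P = 253.9240 * 9.81 * 38.8780 / 1000
P = 96.84 kW


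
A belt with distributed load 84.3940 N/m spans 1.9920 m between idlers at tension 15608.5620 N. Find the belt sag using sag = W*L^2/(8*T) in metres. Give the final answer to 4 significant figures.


sag = 84.3940 * 1.9920^2 / (8 * 15608.5620)
sag = 0.002682 m


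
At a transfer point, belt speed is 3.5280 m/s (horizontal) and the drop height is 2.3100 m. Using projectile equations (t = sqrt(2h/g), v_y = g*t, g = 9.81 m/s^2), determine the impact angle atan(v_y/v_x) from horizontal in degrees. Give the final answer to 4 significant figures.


t = sqrt(2*2.3100/9.81) = 0.686257 s
v_y = 9.81 * 0.686257 = 6.73218 m/s
angle = atan(6.73218 / 3.5280) = 62.34 deg


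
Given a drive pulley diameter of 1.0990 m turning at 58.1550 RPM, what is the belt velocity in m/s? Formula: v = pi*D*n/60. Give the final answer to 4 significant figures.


v = pi * 1.0990 * 58.1550 / 60
v = 3.346 m/s


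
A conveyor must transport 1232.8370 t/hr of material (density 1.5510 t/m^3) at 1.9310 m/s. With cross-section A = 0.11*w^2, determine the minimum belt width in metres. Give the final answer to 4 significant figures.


A_req = 1232.8370 / (1.9310 * 1.5510 * 3600) = 0.114343 m^2
w = sqrt(0.114343 / 0.11)
w = 1.020 m


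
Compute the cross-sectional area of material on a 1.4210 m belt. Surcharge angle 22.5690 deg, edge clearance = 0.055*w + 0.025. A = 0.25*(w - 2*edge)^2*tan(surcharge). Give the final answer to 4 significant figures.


edge = 0.055*1.4210 + 0.025 = 0.103155 m
ew = 1.4210 - 2*0.103155 = 1.21469 m
A = 0.25 * 1.21469^2 * tan(22.5690 deg)
A = 0.1533 m^2


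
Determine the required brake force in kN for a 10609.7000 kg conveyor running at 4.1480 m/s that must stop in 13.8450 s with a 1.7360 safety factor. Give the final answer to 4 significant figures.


F = 10609.7000 * 4.1480 / 13.8450 * 1.7360 / 1000
F = 5.518 kN


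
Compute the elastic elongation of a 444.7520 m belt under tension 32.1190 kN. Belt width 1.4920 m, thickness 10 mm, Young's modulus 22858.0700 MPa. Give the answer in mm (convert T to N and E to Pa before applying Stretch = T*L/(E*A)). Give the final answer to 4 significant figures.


A = 1.4920 * 0.01 = 0.01492 m^2
Stretch = 32.1190*1000 * 444.7520 / (22858.0700e6 * 0.01492) * 1000
Stretch = 41.89 mm


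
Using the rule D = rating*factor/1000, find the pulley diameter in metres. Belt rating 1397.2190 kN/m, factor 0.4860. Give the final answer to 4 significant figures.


D = 1397.2190 * 0.4860 / 1000
D = 0.6790 m


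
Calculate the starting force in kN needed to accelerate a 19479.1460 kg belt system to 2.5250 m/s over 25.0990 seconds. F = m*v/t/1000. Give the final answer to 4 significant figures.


F = 19479.1460 * 2.5250 / 25.0990 / 1000
F = 1.960 kN


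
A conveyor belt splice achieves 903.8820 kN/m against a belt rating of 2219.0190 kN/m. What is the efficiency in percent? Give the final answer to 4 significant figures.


Eff = 903.8820 / 2219.0190 * 100
Eff = 40.73 %


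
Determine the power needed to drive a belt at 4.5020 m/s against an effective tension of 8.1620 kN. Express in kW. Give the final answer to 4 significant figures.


P = Te * v = 8.1620 * 4.5020
P = 36.75 kW


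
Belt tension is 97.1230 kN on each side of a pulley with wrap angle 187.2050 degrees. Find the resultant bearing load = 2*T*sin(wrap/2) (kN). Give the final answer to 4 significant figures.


F = 2 * 97.1230 * sin(187.2050/2 deg)
F = 193.9 kN


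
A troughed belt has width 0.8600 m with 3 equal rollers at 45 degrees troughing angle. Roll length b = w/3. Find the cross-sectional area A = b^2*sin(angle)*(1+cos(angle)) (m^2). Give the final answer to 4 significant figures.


b = 0.8600/3 = 0.286667 m
A = 0.286667^2 * sin(45 deg) * (1 + cos(45 deg))
A = 0.09920 m^2


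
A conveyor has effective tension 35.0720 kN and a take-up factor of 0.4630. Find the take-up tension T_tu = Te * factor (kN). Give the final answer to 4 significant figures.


T_tu = 35.0720 * 0.4630
T_tu = 16.24 kN


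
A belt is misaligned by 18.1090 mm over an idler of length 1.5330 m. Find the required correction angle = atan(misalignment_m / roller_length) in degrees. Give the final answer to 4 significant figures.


misalign_m = 18.1090 / 1000 = 0.018109 m
angle = atan(0.018109 / 1.5330)
angle = 0.6768 deg


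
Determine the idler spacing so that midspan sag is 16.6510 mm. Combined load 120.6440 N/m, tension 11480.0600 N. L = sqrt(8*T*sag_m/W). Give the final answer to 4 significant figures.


sag = 16.6510/1000 = 0.016651 m
L = sqrt(8 * 11480.0600 * 0.016651 / 120.6440)
L = 3.560 m


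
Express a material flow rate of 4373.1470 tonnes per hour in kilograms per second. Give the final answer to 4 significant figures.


m_dot = 4373.1470 * 1000 / 3600
m_dot = 1215 kg/s


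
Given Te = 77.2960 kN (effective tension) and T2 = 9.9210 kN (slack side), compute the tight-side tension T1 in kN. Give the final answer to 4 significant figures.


T1 = Te + T2 = 77.2960 + 9.9210
T1 = 87.22 kN


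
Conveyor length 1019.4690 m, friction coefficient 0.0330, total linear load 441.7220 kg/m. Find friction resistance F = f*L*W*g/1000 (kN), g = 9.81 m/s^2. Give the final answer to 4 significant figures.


F = 0.0330 * 1019.4690 * 441.7220 * 9.81 / 1000
F = 145.8 kN


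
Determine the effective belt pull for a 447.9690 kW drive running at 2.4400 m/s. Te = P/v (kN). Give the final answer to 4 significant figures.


Te = P / v = 447.9690 / 2.4400
Te = 183.6 kN


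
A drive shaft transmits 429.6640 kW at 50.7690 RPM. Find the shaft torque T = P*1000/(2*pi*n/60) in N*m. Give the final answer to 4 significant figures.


omega = 2*pi*50.7690/60 = 5.31652 rad/s
T = 429.6640*1000 / 5.31652
T = 80820 N*m


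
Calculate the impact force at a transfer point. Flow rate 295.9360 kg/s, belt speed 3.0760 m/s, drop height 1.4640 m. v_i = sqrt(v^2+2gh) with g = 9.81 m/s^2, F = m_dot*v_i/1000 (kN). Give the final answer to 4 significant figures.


v_i = sqrt(3.0760^2 + 2*9.81*1.4640) = 6.17944 m/s
F = 295.9360 * 6.17944 / 1000
F = 1.829 kN


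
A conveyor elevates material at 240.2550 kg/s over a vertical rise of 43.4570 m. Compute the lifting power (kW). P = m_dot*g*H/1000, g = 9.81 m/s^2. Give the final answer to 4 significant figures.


P = 240.2550 * 9.81 * 43.4570 / 1000
P = 102.4 kW


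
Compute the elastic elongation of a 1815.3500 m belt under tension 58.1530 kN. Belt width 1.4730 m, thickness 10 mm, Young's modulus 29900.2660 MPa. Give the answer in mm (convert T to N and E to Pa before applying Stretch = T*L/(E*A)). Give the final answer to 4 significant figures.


A = 1.4730 * 0.01 = 0.01473 m^2
Stretch = 58.1530*1000 * 1815.3500 / (29900.2660e6 * 0.01473) * 1000
Stretch = 239.7 mm


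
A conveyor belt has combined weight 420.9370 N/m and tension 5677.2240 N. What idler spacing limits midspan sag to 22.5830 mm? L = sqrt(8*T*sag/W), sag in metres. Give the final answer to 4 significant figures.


sag = 22.5830/1000 = 0.022583 m
L = sqrt(8 * 5677.2240 * 0.022583 / 420.9370)
L = 1.561 m


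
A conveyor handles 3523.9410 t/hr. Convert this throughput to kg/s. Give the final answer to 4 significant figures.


m_dot = 3523.9410 * 1000 / 3600
m_dot = 978.9 kg/s


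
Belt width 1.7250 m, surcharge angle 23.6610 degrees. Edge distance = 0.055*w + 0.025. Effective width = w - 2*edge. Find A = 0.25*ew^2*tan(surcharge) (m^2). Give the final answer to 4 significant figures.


edge = 0.055*1.7250 + 0.025 = 0.119875 m
ew = 1.7250 - 2*0.119875 = 1.48525 m
A = 0.25 * 1.48525^2 * tan(23.6610 deg)
A = 0.2416 m^2


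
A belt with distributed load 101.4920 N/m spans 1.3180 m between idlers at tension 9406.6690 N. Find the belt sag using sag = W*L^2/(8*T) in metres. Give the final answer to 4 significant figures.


sag = 101.4920 * 1.3180^2 / (8 * 9406.6690)
sag = 0.002343 m


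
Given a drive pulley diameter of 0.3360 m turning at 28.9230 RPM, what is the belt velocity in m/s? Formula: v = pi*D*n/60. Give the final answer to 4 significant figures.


v = pi * 0.3360 * 28.9230 / 60
v = 0.5088 m/s


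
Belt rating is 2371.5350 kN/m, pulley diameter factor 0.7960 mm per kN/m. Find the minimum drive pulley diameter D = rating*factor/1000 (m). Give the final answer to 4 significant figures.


D = 2371.5350 * 0.7960 / 1000
D = 1.888 m


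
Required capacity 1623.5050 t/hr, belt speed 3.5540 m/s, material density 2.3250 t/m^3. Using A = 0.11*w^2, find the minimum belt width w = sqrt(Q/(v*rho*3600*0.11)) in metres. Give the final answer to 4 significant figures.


A_req = 1623.5050 / (3.5540 * 2.3250 * 3600) = 0.0545771 m^2
w = sqrt(0.0545771 / 0.11)
w = 0.7044 m


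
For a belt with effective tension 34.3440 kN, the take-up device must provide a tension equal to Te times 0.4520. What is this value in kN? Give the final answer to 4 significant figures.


T_tu = 34.3440 * 0.4520
T_tu = 15.52 kN


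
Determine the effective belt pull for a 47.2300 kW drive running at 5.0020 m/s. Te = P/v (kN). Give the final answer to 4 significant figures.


Te = P / v = 47.2300 / 5.0020
Te = 9.442 kN


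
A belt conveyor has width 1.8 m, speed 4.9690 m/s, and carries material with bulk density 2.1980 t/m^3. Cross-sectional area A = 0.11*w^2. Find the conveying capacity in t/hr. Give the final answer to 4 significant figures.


A = 0.11 * 1.8^2 = 0.3564 m^2
C = 0.3564 * 4.9690 * 2.1980 * 3600
C = 14010 t/hr


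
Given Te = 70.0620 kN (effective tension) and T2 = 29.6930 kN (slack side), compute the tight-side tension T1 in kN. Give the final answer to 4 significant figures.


T1 = Te + T2 = 70.0620 + 29.6930
T1 = 99.75 kN


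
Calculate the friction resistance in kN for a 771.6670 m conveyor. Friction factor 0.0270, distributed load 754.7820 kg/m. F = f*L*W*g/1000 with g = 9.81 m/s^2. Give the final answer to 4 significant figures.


F = 0.0270 * 771.6670 * 754.7820 * 9.81 / 1000
F = 154.3 kN


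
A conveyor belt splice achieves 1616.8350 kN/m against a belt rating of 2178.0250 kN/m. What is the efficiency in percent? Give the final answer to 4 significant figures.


Eff = 1616.8350 / 2178.0250 * 100
Eff = 74.23 %


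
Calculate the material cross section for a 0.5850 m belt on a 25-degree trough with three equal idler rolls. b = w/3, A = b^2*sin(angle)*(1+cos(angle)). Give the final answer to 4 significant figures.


b = 0.5850/3 = 0.195 m
A = 0.195^2 * sin(25 deg) * (1 + cos(25 deg))
A = 0.03063 m^2


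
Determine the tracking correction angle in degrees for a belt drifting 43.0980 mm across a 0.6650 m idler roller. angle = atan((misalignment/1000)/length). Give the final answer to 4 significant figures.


misalign_m = 43.0980 / 1000 = 0.043098 m
angle = atan(0.043098 / 0.6650)
angle = 3.708 deg


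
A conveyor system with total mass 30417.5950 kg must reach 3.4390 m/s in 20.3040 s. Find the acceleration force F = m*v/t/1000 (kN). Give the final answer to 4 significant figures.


F = 30417.5950 * 3.4390 / 20.3040 / 1000
F = 5.152 kN


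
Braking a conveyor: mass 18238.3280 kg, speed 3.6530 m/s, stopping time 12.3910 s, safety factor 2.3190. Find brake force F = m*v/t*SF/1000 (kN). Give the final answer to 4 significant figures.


F = 18238.3280 * 3.6530 / 12.3910 * 2.3190 / 1000
F = 12.47 kN


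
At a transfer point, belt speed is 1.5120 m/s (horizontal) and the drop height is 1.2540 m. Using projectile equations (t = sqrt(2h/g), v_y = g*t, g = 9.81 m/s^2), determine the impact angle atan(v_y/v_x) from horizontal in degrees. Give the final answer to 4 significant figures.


t = sqrt(2*1.2540/9.81) = 0.505626 s
v_y = 9.81 * 0.505626 = 4.96019 m/s
angle = atan(4.96019 / 1.5120) = 73.05 deg
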